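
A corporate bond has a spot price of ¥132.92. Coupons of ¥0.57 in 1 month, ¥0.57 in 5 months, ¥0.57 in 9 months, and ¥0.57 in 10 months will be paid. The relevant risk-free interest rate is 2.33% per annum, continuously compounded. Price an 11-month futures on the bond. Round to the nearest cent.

¥133.49

PV(coupons) I = 0.57·e^(−0.0233·1/12) + 0.57·e^(−0.0233·5/12) + 0.57·e^(−0.0233·9/12) + 0.57·e^(−0.0233·10/12)
I = 0.5689 + 0.5645 + 0.5601 + 0.5590 = 2.2525
F = (S − I)·e^(rT) = (132.92 − 2.2525) · e^(0.0233·11/12)
= 130.6675 · e^0.021358 = 130.6675 × 1.021588 = ¥133.49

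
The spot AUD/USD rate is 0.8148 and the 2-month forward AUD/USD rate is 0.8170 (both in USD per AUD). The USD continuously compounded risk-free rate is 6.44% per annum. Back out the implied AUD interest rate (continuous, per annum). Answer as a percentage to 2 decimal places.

4.82%

F = S·e^((r_USD − r_AUD)T) ⇒ r_AUD = r_USD − ln(F/S)/T
ln(0.8170/0.8148) = 0.002696; /(2/12) = 0.016176
r_AUD = 0.0644 − 0.016176 = 0.048224
r_AUD = 4.82%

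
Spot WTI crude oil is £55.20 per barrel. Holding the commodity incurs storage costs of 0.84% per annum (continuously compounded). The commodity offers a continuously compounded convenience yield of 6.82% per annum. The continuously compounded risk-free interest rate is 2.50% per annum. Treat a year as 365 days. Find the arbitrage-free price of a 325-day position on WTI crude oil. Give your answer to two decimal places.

Net carry = r + u − y = 0.0250 + 0.0084 − 0.0682 = -0.0348
F = S·e^((r+u−y)T) = 55.20 · e^(-0.0348 × 325/365) = 55.20 · e^-0.030986
= 55.20 × 0.969489 = £53.52 per barrel

£53.52 per barrel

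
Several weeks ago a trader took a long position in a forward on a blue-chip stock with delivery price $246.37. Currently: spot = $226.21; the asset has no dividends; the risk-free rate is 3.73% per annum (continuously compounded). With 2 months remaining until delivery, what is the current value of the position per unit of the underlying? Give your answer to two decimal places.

-$18.63

Current fair forward for the remaining 2 months: F = S·e^(r·T), r = 0.0373
F = 226.21 · e^(0.0373 × 2/12) = 226.21 × 1.006236 = 227.6206
Value of long forward = (F − K)·e^(−rT) = (227.6206 − 246.37) · e^(−0.0373·2/12)
= -18.7494 × 0.993803 = -18.63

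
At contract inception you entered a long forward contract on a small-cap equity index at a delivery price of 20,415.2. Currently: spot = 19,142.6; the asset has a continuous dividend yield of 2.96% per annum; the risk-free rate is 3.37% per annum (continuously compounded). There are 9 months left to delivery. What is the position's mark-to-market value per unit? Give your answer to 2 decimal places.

-1183.36

Current fair forward for the remaining 9 months: F = S·e^((r − q)·T), (r − q) = 0.0337 − 0.0296 = 0.0041
F = 19142.6 · e^(0.0041 × 9/12) = 19142.6 × 1.00307973 = 19201.5540
Value of long forward = (F − K)·e^(−rT) = (19201.5540 − 20415.2) · e^(−0.0337·9/12)
= -1213.6460 × 0.97504174 = -1183.36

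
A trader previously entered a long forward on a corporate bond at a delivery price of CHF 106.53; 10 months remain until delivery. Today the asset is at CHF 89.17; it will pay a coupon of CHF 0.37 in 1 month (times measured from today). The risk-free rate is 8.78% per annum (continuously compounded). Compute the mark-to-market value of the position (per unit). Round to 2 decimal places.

-CHF 10.21

PV(remaining coupons) I = 0.37·e^(−0.0878·1/12) = 0.3673
Current forward F = (S − I)·e^(rT) = (89.17 − 0.3673)·e^(0.0878·10/12) = 88.8027 × 1.075910 = 95.5437
Value (long) = (F − K)·e^(−rT) = (95.5437 − 106.53) × 0.929446 = -10.2112
Value = -CHF 10.21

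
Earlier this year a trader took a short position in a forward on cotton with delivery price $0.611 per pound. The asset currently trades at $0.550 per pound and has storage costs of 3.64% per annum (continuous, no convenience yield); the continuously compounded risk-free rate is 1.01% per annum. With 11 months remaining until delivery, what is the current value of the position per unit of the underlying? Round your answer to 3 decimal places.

$0.037 per pound

Current fair forward for the remaining 11 months: F = S·e^((r + u)·T), (r + u) = 0.0101 + 0.0364 = 0.0465
F = 0.550 · e^(0.0465 × 11/12) = 0.550 × 1.043546 = 0.5740
Value of long forward = (F − K)·e^(−rT) = (0.5740 − 0.611) · e^(−0.0101·11/12)
= -0.0370 × 0.990784 = -0.037
Short position value = −(long value) = $0.037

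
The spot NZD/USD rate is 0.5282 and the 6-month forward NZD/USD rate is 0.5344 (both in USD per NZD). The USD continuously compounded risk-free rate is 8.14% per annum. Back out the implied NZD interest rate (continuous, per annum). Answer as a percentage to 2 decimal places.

5.81%

F = S·e^((r_USD − r_NZD)T) ⇒ r_NZD = r_USD − ln(F/S)/T
ln(0.5344/0.5282) = 0.011670; /(6/12) = 0.023340
r_NZD = 0.0814 − 0.023340 = 0.058060
r_NZD = 5.81%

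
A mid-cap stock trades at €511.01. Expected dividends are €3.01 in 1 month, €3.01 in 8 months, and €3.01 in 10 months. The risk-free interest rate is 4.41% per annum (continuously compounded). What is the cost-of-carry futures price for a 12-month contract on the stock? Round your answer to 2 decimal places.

€524.83

PV(dividends) I = 3.01·e^(−0.0441·1/12) + 3.01·e^(−0.0441·8/12) + 3.01·e^(−0.0441·10/12)
I = 2.9990 + 2.9228 + 2.9014 = 8.8232
F = (S − I)·e^(rT) = (511.01 − 8.8232) · e^(0.0441·12/12)
= 502.1868 · e^0.044100 = 502.1868 × 1.045087 = €524.83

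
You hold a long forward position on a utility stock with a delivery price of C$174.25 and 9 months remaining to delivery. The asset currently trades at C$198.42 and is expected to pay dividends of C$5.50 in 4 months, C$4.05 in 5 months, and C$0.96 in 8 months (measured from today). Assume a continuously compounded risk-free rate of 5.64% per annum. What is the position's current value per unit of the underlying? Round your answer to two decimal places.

PV(remaining dividends) I = 5.50·e^(−0.0564·4/12) + 4.05·e^(−0.0564·5/12) + 0.96·e^(−0.0564·8/12) = 10.2781
Current forward F = (S − I)·e^(rT) = (198.42 − 10.2781)·e^(0.0564·9/12) = 188.1419 × 1.043207 = 196.2709
Value (long) = (F − K)·e^(−rT) = (196.2709 − 174.25) × 0.958582 = 21.1088
Value = C$21.11

C$21.11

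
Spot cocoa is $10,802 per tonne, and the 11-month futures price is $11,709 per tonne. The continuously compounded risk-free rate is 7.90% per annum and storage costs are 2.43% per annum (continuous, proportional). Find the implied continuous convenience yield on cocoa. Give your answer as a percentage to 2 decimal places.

F = S·e^((r+u−y)T) ⇒ (r+u−y) = ln(F/S)/T
ln(11709/10802) = 0.080626; /T ⇒ 0.087956
y = r + u − ln(F/S)/T = 0.0790 + 0.0243 − 0.087956 = 0.015344
y = 1.53%

1.53%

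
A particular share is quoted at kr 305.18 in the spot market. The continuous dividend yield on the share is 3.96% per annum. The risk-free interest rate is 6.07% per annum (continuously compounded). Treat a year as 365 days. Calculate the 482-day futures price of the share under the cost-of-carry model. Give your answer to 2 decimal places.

F = S·e^((r − q)T) = 305.18 · e^((0.0607 − 0.0396) × 482/365)
= 305.18 · e^0.027864 = 305.18 × 1.028256
F = kr 313.80

kr 313.80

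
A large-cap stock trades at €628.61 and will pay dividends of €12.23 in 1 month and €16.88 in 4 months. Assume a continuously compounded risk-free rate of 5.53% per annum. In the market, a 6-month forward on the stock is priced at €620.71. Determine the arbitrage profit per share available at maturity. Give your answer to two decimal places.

PV(dividends) I = 12.23·e^(−0.0553·1/12) + 16.88·e^(−0.0553·4/12) = 28.7455
Fair forward F* = (S − I)·e^(rT) = (628.61 − 28.7455)·e^0.027650 = 599.8645 × 1.028036 = 616.6823
Market €620.71 > fair 616.6823: forward overpriced → cash-and-carry (borrow at r, buy the stock and collect the dividends, short the forward).
Profit at T = |F_mkt − F*| = |620.71 − 616.6823| = €4.03 per share

€4.03 per share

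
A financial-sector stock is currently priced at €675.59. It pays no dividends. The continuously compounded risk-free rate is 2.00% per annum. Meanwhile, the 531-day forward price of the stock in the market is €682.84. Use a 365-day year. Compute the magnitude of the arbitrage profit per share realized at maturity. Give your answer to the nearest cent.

Fair forward: F* = S·e^(carry·T), with carry = r = 0.0200
F* = 675.59 · e^(0.0200 × 531/365) = 675.59 · e^0.029096 = 675.59 × 1.029523 = €695.5354
Market €682.84 < fair €695.5354: forward underpriced → reverse cash-and-carry (short spot, go long the forward).
At maturity, profit = |F_mkt − F*| = |682.84 − 695.5354| = €12.70 per share

€12.70 per share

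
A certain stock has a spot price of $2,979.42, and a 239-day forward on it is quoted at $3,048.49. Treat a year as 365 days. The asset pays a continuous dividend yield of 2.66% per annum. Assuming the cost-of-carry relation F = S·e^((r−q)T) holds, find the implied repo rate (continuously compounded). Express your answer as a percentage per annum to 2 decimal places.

6.16%

From F = S·e^((r−q)T): (r − q) = ln(F/S)/T
ln(3048.49/2979.42) = ln(1.023182) = 0.022917
(r − q) = 0.022917 / (239/365) = 0.034999
r = ln(F/S)/T + q = 0.034999 + 0.0266 = 0.061599
r = 6.16%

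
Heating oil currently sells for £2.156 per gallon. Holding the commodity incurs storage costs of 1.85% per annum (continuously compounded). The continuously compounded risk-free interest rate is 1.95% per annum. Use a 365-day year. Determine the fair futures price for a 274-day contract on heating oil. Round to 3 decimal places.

Net carry = r + u − y = 0.0195 + 0.0185 − 0.0000 = 0.0380
F = S·e^((r+u−y)T) = 2.156 · e^(0.0380 × 274/365) = 2.156 · e^0.028526
= 2.156 × 1.028937 = £2.218 per gallon

£2.218 per gallon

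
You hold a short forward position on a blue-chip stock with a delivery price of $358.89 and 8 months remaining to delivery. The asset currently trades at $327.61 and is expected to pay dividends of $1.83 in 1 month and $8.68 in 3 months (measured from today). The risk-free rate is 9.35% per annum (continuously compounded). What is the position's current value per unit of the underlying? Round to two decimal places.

$19.89

PV(remaining dividends) I = 1.83·e^(−0.0935·1/12) + 8.68·e^(−0.0935·3/12) = 10.2953
Current forward F = (S − I)·e^(rT) = (327.61 − 10.2953)·e^(0.0935·8/12) = 317.3147 × 1.064317 = 337.7234
Value (long) = (F − K)·e^(−rT) = (337.7234 − 358.89) × 0.939570 = -19.8875
Short position value = −(long value) = $19.89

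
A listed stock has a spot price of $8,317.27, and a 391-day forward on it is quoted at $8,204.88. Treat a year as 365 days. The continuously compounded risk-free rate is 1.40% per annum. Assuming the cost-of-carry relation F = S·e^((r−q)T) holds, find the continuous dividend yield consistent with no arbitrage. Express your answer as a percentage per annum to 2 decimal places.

From F = S·e^((r−q)T): (r − q) = ln(F/S)/T
ln(8204.88/8317.27) = ln(0.986487) = -0.013605
(r − q) = -0.013605 / (391/365) = -0.012700
q = r − ln(F/S)/T = 0.0140 + 0.012700 = 0.026700
q = 2.67%

2.67%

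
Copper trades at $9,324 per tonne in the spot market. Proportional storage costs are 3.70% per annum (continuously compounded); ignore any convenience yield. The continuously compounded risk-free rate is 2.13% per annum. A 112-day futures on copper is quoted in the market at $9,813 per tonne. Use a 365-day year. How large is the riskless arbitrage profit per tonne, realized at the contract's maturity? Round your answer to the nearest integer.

Fair futures: F* = S·e^(carry·T), with carry = (r + u) = 0.0213 + 0.0370 = 0.0583
F* = 9324 · e^(0.0583 × 112/365) = 9324 · e^0.017889 = 9324 × 1.018050 = $9492.2982
Market $9813 > fair $9492.2982: forward overpriced → cash-and-carry (buy spot, short the forward).
At maturity, profit = |F_mkt − F*| = |9813 − 9492.2982| = $321 per tonne

$321 per tonne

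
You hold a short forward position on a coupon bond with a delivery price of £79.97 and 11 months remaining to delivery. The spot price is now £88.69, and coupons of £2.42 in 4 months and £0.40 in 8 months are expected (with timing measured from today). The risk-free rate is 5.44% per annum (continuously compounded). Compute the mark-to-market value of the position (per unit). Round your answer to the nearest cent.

PV(remaining coupons) I = 2.42·e^(−0.0544·4/12) + 0.40·e^(−0.0544·8/12) = 2.7623
Current forward F = (S − I)·e^(rT) = (88.69 − 2.7623)·e^(0.0544·11/12) = 85.9277 × 1.051131 = 90.3213
Value (long) = (F − K)·e^(−rT) = (90.3213 − 79.97) × 0.951356 = 9.8478
Short position value = −(long value) = -£9.85

-£9.85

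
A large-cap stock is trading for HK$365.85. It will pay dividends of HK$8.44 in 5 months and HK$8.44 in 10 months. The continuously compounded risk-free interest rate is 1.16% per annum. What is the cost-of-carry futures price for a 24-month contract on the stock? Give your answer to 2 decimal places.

HK$357.29

PV(dividends) I = 8.44·e^(−0.0116·5/12) + 8.44·e^(−0.0116·10/12)
I = 8.3993 + 8.3588 = 16.7581
F = (S − I)·e^(rT) = (365.85 − 16.7581) · e^(0.0116·24/12)
= 349.0919 · e^0.023200 = 349.0919 × 1.023471 = HK$357.29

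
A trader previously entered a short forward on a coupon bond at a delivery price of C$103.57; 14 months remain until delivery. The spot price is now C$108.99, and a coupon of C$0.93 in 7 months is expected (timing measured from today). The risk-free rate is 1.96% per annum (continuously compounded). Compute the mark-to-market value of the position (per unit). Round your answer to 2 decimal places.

PV(remaining coupons) I = 0.93·e^(−0.0196·7/12) = 0.9194
Current forward F = (S − I)·e^(rT) = (108.99 − 0.9194)·e^(0.0196·14/12) = 108.0706 × 1.023130 = 110.5703
Value (long) = (F − K)·e^(−rT) = (110.5703 − 103.57) × 0.977393 = 6.8420
Short position value = −(long value) = -C$6.84

-C$6.84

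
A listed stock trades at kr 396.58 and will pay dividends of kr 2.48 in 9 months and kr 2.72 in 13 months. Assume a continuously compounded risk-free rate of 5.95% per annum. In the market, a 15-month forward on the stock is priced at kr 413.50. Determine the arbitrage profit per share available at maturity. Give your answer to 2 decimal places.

kr 8.40 per share

PV(dividends) I = 2.48·e^(−0.0595·9/12) + 2.72·e^(−0.0595·13/12) = 4.9220
Fair forward F* = (S − I)·e^(rT) = (396.58 − 4.9220)·e^0.074375 = 391.6580 × 1.077211 = 421.8983
Market kr 413.50 < fair 421.8983: forward underpriced → reverse cash-and-carry (short the stock, invest proceeds at r, pay the dividends, go long the forward).
Profit at T = |F_mkt − F*| = |413.50 − 421.8983| = kr 8.40 per share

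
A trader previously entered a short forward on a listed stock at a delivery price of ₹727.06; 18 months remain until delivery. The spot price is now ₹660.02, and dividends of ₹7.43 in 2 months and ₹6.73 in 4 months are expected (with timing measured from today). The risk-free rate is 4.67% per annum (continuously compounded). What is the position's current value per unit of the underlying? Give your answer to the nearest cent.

₹31.85

PV(remaining dividends) I = 7.43·e^(−0.0467·2/12) + 6.73·e^(−0.0467·4/12) = 13.9984
Current forward F = (S − I)·e^(rT) = (660.02 − 13.9984)·e^(0.0467·18/12) = 646.0216 × 1.072562 = 692.8982
Value (long) = (F − K)·e^(−rT) = (692.8982 − 727.06) × 0.932347 = -31.8507
Short position value = −(long value) = ₹31.85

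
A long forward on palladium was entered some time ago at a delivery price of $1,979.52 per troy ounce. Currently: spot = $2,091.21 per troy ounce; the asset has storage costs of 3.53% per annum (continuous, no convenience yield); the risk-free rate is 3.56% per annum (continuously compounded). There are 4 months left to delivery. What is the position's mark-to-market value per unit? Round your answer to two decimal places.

Current fair forward for the remaining 4 months: F = S·e^((r + u)·T), (r + u) = 0.0356 + 0.0353 = 0.0709
F = 2091.21 · e^(0.0709 × 4/12) = 2091.21 × 1.02391481 = 2141.2209
Value of long forward = (F − K)·e^(−rT) = (2141.2209 − 1979.52) · e^(−0.0356·4/12)
= 161.7009 × 0.98820346 = 159.79

$159.79 per troy ounce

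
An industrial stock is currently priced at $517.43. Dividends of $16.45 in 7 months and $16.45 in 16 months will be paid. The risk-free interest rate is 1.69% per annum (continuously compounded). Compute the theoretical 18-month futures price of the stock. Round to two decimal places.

$497.51

PV(dividends) I = 16.45·e^(−0.0169·7/12) + 16.45·e^(−0.0169·16/12)
I = 16.2886 + 16.0835 = 32.3721
F = (S − I)·e^(rT) = (517.43 − 32.3721) · e^(0.0169·18/12)
= 485.0579 · e^0.025350 = 485.0579 × 1.025674 = $497.51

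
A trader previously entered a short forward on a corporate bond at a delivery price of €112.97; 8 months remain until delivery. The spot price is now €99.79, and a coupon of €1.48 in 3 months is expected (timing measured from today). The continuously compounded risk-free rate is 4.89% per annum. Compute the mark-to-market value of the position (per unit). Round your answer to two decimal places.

PV(remaining coupons) I = 1.48·e^(−0.0489·3/12) = 1.4620
Current forward F = (S − I)·e^(rT) = (99.79 − 1.4620)·e^(0.0489·8/12) = 98.3280 × 1.033137 = 101.5863
Value (long) = (F − K)·e^(−rT) = (101.5863 − 112.97) × 0.967926 = -11.0186
Short position value = −(long value) = €11.02

€11.02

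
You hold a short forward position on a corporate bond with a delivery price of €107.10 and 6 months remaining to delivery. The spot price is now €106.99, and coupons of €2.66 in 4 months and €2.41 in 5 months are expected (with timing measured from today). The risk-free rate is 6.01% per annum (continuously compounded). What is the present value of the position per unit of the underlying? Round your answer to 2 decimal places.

PV(remaining coupons) I = 2.66·e^(−0.0601·4/12) + 2.41·e^(−0.0601·5/12) = 4.9576
Current forward F = (S − I)·e^(rT) = (106.99 − 4.9576)·e^(0.0601·6/12) = 102.0324 × 1.030506 = 105.1450
Value (long) = (F − K)·e^(−rT) = (105.1450 − 107.10) × 0.970397 = -1.8971
Short position value = −(long value) = €1.90

€1.90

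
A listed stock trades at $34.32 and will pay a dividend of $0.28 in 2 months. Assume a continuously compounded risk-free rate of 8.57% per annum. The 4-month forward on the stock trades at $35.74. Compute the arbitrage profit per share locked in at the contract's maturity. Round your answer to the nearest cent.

PV(dividends) I = 0.28·e^(−0.0857·2/12) = 0.2760
Fair forward F* = (S − I)·e^(rT) = (34.32 − 0.2760)·e^0.028567 = 34.0440 × 1.028979 = 35.0306
Market $35.74 > fair 35.0306: forward overpriced → cash-and-carry (borrow at r, buy the stock and collect the dividends, short the forward).
Profit at T = |F_mkt − F*| = |35.74 − 35.0306| = $0.71 per share

$0.71 per share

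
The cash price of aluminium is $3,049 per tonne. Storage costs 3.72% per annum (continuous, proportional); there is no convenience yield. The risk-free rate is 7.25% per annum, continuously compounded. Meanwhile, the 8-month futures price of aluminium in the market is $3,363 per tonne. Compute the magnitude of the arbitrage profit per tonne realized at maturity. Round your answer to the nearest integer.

$83 per tonne

Fair futures: F* = S·e^(carry·T), with carry = (r + u) = 0.0725 + 0.0372 = 0.1097
F* = 3049 · e^(0.1097 × 8/12) = 3049 · e^0.073133 = 3049 × 1.075874 = $3280.3398
Market $3363 > fair $3280.3398: forward overpriced → cash-and-carry (buy spot, short the forward).
At maturity, profit = |F_mkt − F*| = |3363 − 3280.3398| = $83 per tonne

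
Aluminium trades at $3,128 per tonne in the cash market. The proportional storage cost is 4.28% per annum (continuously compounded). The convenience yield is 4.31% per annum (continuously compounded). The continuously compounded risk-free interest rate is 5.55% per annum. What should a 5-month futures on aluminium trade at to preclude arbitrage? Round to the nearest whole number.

$3,201 per tonne

Net carry = r + u − y = 0.0555 + 0.0428 − 0.0431 = 0.0552
F = S·e^((r+u−y)T) = 3128 · e^(0.0552 × 5/12) = 3128 · e^0.023000
= 3128 × 1.023267 = $3,201 per tonne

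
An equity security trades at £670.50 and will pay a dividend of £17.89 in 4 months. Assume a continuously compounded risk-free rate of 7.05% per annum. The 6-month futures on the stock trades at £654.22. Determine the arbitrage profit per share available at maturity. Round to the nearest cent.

PV(dividends) I = 17.89·e^(−0.0705·4/12) = 17.4745
Fair futures F* = (S − I)·e^(rT) = (670.50 − 17.4745)·e^0.035250 = 653.0255 × 1.035879 = 676.4554
Market £654.22 < fair 676.4554: forward underpriced → reverse cash-and-carry (short the stock, invest proceeds at r, pay the dividends, go long the forward).
Profit at T = |F_mkt − F*| = |654.22 − 676.4554| = £22.24 per share

£22.24 per share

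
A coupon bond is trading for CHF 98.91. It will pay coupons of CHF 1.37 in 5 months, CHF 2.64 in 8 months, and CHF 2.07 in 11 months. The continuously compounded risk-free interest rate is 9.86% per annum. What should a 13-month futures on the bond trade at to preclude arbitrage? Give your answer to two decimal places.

PV(coupons) I = 1.37·e^(−0.0986·5/12) + 2.64·e^(−0.0986·8/12) + 2.07·e^(−0.0986·11/12)
I = 1.3149 + 2.4720 + 1.8911 = 5.6780
F = (S − I)·e^(rT) = (98.91 − 5.6780) · e^(0.0986·13/12)
= 93.2320 · e^0.106817 = 93.2320 × 1.112731 = CHF 103.74

CHF 103.74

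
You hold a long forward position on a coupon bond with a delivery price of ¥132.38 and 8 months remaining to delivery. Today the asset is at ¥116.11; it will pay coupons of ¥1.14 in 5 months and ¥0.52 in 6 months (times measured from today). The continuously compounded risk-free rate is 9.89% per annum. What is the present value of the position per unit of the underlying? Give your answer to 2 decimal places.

-¥9.41

PV(remaining coupons) I = 1.14·e^(−0.0989·5/12) + 0.52·e^(−0.0989·6/12) = 1.5889
Current forward F = (S − I)·e^(rT) = (116.11 − 1.5889)·e^(0.0989·8/12) = 114.5211 × 1.068156 = 122.3264
Value (long) = (F − K)·e^(−rT) = (122.3264 − 132.38) × 0.936193 = -9.4121
Value = -¥9.41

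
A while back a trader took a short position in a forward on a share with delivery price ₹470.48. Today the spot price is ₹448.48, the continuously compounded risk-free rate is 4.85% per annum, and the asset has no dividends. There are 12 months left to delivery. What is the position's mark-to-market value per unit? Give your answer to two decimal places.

-₹0.27

Current fair forward for the remaining 12 months: F = S·e^(r·T), r = 0.0485
F = 448.48 · e^(0.0485 × 12/12) = 448.48 × 1.049695 = 470.7672
Value of long forward = (F − K)·e^(−rT) = (470.7672 − 470.48) · e^(−0.0485·12/12)
= 0.2872 × 0.952657 = 0.27
Short position value = −(long value) = -₹0.27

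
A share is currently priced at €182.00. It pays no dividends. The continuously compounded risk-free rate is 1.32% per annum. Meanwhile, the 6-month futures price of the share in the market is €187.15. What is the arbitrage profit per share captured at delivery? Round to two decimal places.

Fair futures: F* = S·e^(carry·T), with carry = r = 0.0132
F* = 182.00 · e^(0.0132 × 6/12) = 182.00 · e^0.006600 = 182.00 × 1.006622 = €183.2052
Market €187.15 > fair €183.2052: forward overpriced → cash-and-carry (buy spot, short the forward).
At maturity, profit = |F_mkt − F*| = |187.15 − 183.2052| = €3.94 per share

€3.94 per share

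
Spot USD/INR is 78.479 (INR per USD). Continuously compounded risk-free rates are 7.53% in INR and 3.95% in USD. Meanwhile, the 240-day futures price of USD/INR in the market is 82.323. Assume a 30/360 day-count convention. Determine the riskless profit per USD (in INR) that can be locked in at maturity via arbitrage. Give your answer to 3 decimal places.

1.948 per USD (in INR)

Fair futures: F* = S·e^(carry·T), with carry = (r_INR − r_USD) = 0.0753 − 0.0395 = 0.0358
F* = 78.479 · e^(0.0358 × 240/360) = 78.479 · e^0.023867 = 78.479 × 1.024154 = 80.3746
Market 82.323 > fair 80.3746: forward overpriced → cash-and-carry (buy spot, short the forward).
At maturity, profit = |F_mkt − F*| = |82.323 − 80.3746| = 1.948 per USD (in INR)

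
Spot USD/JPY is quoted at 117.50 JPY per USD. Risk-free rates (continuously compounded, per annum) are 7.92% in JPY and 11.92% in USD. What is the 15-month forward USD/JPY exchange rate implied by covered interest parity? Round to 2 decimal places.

111.77

F = S·e^((r_JPY − r_USD)T) = 117.50 · e^((0.0792 − 0.1192) × 15/12)
= 117.50 · e^-0.050000 = 117.50 × 0.951229
F = 111.77 JPY per USD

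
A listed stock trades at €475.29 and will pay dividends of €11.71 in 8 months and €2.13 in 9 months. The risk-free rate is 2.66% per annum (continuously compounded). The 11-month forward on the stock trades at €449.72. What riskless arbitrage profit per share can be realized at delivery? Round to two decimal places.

€23.37 per share

PV(dividends) I = 11.71·e^(−0.0266·8/12) + 2.13·e^(−0.0266·9/12) = 13.5921
Fair forward F* = (S − I)·e^(rT) = (475.29 − 13.5921)·e^0.024383 = 461.6979 × 1.024683 = 473.0940
Market €449.72 < fair 473.0940: forward underpriced → reverse cash-and-carry (short the stock, invest proceeds at r, pay the dividends, go long the forward).
Profit at T = |F_mkt − F*| = |449.72 − 473.0940| = €23.37 per share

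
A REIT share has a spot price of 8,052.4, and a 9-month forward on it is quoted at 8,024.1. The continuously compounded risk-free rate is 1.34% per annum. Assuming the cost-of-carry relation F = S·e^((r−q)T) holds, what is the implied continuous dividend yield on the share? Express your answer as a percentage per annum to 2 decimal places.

1.81%

From F = S·e^((r−q)T): (r − q) = ln(F/S)/T
ln(8024.1/8052.4) = ln(0.996486) = -0.003520
(r − q) = -0.003520 / (9/12) = -0.004693
q = r − ln(F/S)/T = 0.0134 + 0.004693 = 0.018093
q = 1.81%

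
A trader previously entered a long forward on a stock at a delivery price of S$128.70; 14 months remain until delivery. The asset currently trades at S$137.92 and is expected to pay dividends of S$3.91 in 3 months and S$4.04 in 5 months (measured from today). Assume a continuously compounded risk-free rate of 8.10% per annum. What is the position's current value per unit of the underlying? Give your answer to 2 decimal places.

S$13.09

PV(remaining dividends) I = 3.91·e^(−0.0810·3/12) + 4.04·e^(−0.0810·5/12) = 7.7375
Current forward F = (S − I)·e^(rT) = (137.92 − 7.7375)·e^(0.0810·14/12) = 130.1825 × 1.099109 = 143.0848
Value (long) = (F − K)·e^(−rT) = (143.0848 − 128.70) × 0.909828 = 13.0877
Value = S$13.09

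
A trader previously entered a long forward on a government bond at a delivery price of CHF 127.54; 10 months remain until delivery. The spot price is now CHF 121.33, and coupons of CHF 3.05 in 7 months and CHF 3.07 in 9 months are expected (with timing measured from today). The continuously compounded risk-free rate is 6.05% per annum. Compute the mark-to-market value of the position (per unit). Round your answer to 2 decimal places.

-CHF 5.82

PV(remaining coupons) I = 3.05·e^(−0.0605·7/12) + 3.07·e^(−0.0605·9/12) = 5.8780
Current forward F = (S − I)·e^(rT) = (121.33 − 5.8780)·e^(0.0605·10/12) = 115.4520 × 1.051709 = 121.4219
Value (long) = (F − K)·e^(−rT) = (121.4219 − 127.54) × 0.950833 = -5.8173
Value = -CHF 5.82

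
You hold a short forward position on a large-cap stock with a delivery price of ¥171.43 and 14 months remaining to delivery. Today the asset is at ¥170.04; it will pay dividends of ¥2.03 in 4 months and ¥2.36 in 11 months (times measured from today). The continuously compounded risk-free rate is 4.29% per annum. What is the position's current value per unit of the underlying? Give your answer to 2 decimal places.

PV(remaining dividends) I = 2.03·e^(−0.0429·4/12) + 2.36·e^(−0.0429·11/12) = 4.2702
Current forward F = (S − I)·e^(rT) = (170.04 − 4.2702)·e^(0.0429·14/12) = 165.7698 × 1.051324 = 174.2778
Value (long) = (F − K)·e^(−rT) = (174.2778 − 171.43) × 0.951182 = 2.7088
Short position value = −(long value) = -¥2.71

-¥2.71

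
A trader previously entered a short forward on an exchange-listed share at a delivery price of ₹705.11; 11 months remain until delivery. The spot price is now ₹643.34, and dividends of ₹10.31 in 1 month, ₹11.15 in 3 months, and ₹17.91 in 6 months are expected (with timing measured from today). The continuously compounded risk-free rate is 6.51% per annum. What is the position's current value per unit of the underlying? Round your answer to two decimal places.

₹59.48

PV(remaining dividends) I = 10.31·e^(−0.0651·1/12) + 11.15·e^(−0.0651·3/12) + 17.91·e^(−0.0651·6/12) = 38.5606
Current forward F = (S − I)·e^(rT) = (643.34 − 38.5606)·e^(0.0651·11/12) = 604.7794 × 1.061492 = 641.9685
Value (long) = (F − K)·e^(−rT) = (641.9685 − 705.11) × 0.942071 = -59.4838
Short position value = −(long value) = ₹59.48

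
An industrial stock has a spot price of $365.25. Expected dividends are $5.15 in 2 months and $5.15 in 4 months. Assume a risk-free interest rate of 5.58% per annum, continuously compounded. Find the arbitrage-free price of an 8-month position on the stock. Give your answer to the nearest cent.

PV(dividends) I = 5.15·e^(−0.0558·2/12) + 5.15·e^(−0.0558·4/12)
I = 5.1023 + 5.0551 = 10.1574
F = (S − I)·e^(rT) = (365.25 − 10.1574) · e^(0.0558·8/12)
= 355.0926 · e^0.037200 = 355.0926 × 1.037901 = $368.55

$368.55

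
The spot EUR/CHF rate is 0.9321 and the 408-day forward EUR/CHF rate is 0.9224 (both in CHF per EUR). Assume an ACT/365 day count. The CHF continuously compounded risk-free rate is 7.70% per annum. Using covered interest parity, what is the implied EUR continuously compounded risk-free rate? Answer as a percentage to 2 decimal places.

F = S·e^((r_CHF − r_EUR)T) ⇒ r_EUR = r_CHF − ln(F/S)/T
ln(0.9224/0.9321) = -0.010461; /(408/365) = -0.009358
r_EUR = 0.0770 + 0.009358 = 0.086358
r_EUR = 8.64%

8.64%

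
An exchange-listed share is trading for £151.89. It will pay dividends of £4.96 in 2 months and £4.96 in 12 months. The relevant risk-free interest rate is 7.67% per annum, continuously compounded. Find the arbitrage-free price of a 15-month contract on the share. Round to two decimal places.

PV(dividends) I = 4.96·e^(−0.0767·2/12) + 4.96·e^(−0.0767·12/12)
I = 4.8970 + 4.5938 = 9.4908
F = (S − I)·e^(rT) = (151.89 − 9.4908) · e^(0.0767·15/12)
= 142.3992 · e^0.095875 = 142.3992 × 1.100621 = £156.73

£156.73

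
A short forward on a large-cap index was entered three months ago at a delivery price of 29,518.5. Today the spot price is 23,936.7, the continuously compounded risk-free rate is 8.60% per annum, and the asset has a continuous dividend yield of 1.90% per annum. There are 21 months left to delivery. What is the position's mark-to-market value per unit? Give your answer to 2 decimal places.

Current fair forward for the remaining 21 months: F = S·e^((r − q)·T), (r − q) = 0.0860 − 0.0190 = 0.0670
F = 23936.7 · e^(0.0670 × 21/12) = 23936.7 × 1.12440049 = 26914.4372
Value of long forward = (F − K)·e^(−rT) = (26914.4372 − 29518.5) · e^(−0.0860·21/12)
= -2604.0628 × 0.86027773 = -2240.22
Short position value = −(long value) = 2240.22

2240.22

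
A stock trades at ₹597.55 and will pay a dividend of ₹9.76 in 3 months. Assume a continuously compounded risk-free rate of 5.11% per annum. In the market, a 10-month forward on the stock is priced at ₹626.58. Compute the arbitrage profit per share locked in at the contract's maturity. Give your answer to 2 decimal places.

PV(dividends) I = 9.76·e^(−0.0511·3/12) = 9.6361
Fair forward F* = (S − I)·e^(rT) = (597.55 − 9.6361)·e^0.042583 = 587.9139 × 1.043503 = 613.4899
Market ₹626.58 > fair 613.4899: forward overpriced → cash-and-carry (borrow at r, buy the stock and collect the dividends, short the forward).
Profit at T = |F_mkt − F*| = |626.58 − 613.4899| = ₹13.09 per share

₹13.09 per share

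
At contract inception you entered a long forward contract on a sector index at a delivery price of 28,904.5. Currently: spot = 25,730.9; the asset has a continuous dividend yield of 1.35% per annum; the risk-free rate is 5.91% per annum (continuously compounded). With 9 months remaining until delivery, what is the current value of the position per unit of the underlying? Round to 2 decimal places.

-2179.60

Current fair forward for the remaining 9 months: F = S·e^((r − q)·T), (r − q) = 0.0591 − 0.0135 = 0.0456
F = 25730.9 · e^(0.0456 × 9/12) = 25730.9 × 1.03479154 = 26626.1176
Value of long forward = (F − K)·e^(−rT) = (26626.1176 − 28904.5) · e^(−0.0591·9/12)
= -2278.3824 × 0.95664300 = -2179.60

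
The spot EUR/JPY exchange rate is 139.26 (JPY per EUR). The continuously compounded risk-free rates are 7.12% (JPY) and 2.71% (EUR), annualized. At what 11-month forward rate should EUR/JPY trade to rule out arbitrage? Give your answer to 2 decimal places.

145.00

F = S·e^((r_JPY − r_EUR)T) = 139.26 · e^((0.0712 − 0.0271) × 11/12)
= 139.26 · e^0.040425 = 139.26 × 1.041253
F = 145.00 JPY per EUR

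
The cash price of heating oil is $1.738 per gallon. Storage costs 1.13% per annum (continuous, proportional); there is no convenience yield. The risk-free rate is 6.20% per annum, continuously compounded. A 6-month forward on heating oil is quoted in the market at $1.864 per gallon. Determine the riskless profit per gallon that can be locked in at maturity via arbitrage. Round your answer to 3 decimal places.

$0.061 per gallon

Fair forward: F* = S·e^(carry·T), with carry = (r + u) = 0.0620 + 0.0113 = 0.0733
F* = 1.738 · e^(0.0733 × 6/12) = 1.738 · e^0.036650 = 1.738 × 1.037330 = $1.8029
Market $1.864 > fair $1.8029: forward overpriced → cash-and-carry (buy spot, short the forward).
At maturity, profit = |F_mkt − F*| = |1.864 − 1.8029| = $0.061 per gallon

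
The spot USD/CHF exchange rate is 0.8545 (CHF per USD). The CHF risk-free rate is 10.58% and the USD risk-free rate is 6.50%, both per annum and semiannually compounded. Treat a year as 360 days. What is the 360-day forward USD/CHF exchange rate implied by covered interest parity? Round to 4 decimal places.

0.8886

By covered interest parity, F = S · (1+r_CHF/2)^(2T) / (1+r_USD/2)^(2T)
= 0.8545 × 1.108598 / 1.066056 = 0.8545 × 1.039906
F = 0.8886 CHF per USD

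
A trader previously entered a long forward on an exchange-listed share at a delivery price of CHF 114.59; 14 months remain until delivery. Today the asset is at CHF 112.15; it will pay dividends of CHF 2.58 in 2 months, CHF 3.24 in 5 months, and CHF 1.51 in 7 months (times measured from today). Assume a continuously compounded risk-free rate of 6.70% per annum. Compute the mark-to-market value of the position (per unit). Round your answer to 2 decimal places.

-CHF 0.98

PV(remaining dividends) I = 2.58·e^(−0.0670·2/12) + 3.24·e^(−0.0670·5/12) + 1.51·e^(−0.0670·7/12) = 7.1543
Current forward F = (S − I)·e^(rT) = (112.15 − 7.1543)·e^(0.0670·14/12) = 104.9957 × 1.081303 = 113.5322
Value (long) = (F − K)·e^(−rT) = (113.5322 − 114.59) × 0.924810 = -0.9783
Value = -CHF 0.98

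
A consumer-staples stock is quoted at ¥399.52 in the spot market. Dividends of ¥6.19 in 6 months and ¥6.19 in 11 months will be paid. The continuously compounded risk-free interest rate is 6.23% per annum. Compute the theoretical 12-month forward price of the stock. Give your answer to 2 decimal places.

PV(dividends) I = 6.19·e^(−0.0623·6/12) + 6.19·e^(−0.0623·11/12)
I = 6.0002 + 5.8464 = 11.8466
F = (S − I)·e^(rT) = (399.52 − 11.8466) · e^(0.0623·12/12)
= 387.6734 · e^0.062300 = 387.6734 × 1.064282 = ¥412.59

¥412.59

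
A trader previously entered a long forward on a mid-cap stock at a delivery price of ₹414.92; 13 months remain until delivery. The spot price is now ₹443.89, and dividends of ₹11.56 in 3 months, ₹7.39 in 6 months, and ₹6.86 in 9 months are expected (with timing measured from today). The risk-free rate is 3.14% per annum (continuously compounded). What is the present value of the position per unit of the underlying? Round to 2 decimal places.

PV(remaining dividends) I = 11.56·e^(−0.0314·3/12) + 7.39·e^(−0.0314·6/12) + 6.86·e^(−0.0314·9/12) = 25.4448
Current forward F = (S − I)·e^(rT) = (443.89 − 25.4448)·e^(0.0314·13/12) = 418.4452 × 1.034602 = 432.9242
Value (long) = (F − K)·e^(−rT) = (432.9242 − 414.92) × 0.966555 = 17.4020
Value = ₹17.40

₹17.40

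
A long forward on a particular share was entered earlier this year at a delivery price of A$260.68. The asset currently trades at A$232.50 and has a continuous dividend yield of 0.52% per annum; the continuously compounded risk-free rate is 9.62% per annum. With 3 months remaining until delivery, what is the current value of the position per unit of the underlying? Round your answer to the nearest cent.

-A$22.29

Current fair forward for the remaining 3 months: F = S·e^((r − q)·T), (r − q) = 0.0962 − 0.0052 = 0.0910
F = 232.50 · e^(0.0910 × 3/12) = 232.50 × 1.023011 = 237.8501
Value of long forward = (F − K)·e^(−rT) = (237.8501 − 260.68) · e^(−0.0962·3/12)
= -22.8299 × 0.976237 = -22.29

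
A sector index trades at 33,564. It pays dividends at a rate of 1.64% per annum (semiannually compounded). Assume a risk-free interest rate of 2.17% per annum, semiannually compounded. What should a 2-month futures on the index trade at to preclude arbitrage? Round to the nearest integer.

F = S · (1+r/2)^(2T) / (1+q/2)^(2T)
= 33564 × 1.003604 / 1.002726 = 33564 × 1.000876
F = 33,593

33,593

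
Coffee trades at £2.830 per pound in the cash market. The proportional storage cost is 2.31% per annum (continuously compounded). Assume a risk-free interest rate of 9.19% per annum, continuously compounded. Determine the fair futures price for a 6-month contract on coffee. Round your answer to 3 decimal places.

£2.997 per pound

Net carry = r + u − y = 0.0919 + 0.0231 − 0.0000 = 0.1150
F = S·e^((r+u−y)T) = 2.830 · e^(0.1150 × 6/12) = 2.830 · e^0.057500
= 2.830 × 1.059185 = £2.997 per pound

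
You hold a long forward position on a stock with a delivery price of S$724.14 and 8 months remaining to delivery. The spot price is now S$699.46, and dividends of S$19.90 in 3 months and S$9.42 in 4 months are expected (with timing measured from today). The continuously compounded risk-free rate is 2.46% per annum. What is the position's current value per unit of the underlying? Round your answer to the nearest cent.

-S$42.02

PV(remaining dividends) I = 19.90·e^(−0.0246·3/12) + 9.42·e^(−0.0246·4/12) = 29.1211
Current forward F = (S − I)·e^(rT) = (699.46 − 29.1211)·e^(0.0246·8/12) = 670.3389 × 1.016535 = 681.4230
Value (long) = (F − K)·e^(−rT) = (681.4230 − 724.14) × 0.983734 = -42.0222
Value = -S$42.02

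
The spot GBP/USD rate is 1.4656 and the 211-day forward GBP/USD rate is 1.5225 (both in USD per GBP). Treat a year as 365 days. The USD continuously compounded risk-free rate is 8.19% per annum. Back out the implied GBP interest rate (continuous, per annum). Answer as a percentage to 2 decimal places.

1.60%

F = S·e^((r_USD − r_GBP)T) ⇒ r_GBP = r_USD − ln(F/S)/T
ln(1.5225/1.4656) = 0.038089; /(211/365) = 0.065889
r_GBP = 0.0819 − 0.065889 = 0.016011
r_GBP = 1.60%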